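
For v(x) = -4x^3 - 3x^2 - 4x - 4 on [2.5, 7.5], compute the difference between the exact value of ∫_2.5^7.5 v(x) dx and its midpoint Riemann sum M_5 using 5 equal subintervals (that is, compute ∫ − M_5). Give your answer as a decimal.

-26.25

Exact integral: ∫_2.5^7.5 v(x) dx = -3651.25.
M_5 = -3625.
Error = -3651.25 − (-3625) = -26.25.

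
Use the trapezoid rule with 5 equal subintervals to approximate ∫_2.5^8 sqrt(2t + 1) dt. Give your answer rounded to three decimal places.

Δt = (8 − 2.5)/5 = 1.1.
f(2.5) ≈ 2.449, f(3.6) ≈ 2.864, f(4.7) ≈ 3.225, f(5.8) ≈ 3.550, f(6.9) ≈ 3.847, f(8) ≈ 4.123.
T_5 = (Δt/2)·[f(t_0) + 2f(t_1) + ... + 2f(t_{4}) + f(t_5)].
Sum ≈ 18.449.

18.449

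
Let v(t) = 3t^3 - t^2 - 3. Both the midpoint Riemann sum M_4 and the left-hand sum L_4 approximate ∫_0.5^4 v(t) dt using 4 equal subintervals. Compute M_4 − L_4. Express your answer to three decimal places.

M_4 ≈ 155.86279.
L_4 ≈ 91.81348.
M_4 − L_4 ≈ 64.049.

64.049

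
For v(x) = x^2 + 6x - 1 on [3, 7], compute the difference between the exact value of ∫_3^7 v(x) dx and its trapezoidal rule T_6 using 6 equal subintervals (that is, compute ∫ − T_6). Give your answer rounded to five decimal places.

Exact integral: ∫_3^7 v(x) dx ≈ 221.3333333.
T_6 ≈ 221.6296296.
Error ≈ 221.3333333 − 221.6296296 ≈ -0.29630.

-0.29630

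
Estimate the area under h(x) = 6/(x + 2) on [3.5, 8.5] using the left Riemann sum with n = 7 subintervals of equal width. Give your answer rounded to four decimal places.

Δx = (8.5 − 3.5)/7 = 5/7.
Left endpoints: 3.5, 59/14, 69/14, 79/14, 89/14, 99/14, 109/14.
h(3.5) = 12/11, h(59/14) = 28/29, h(69/14) = 84/97, h(79/14) = 84/107, h(89/14) = 28/39, h(99/14) = 84/127, h(109/14) = 84/137.
Sum = Δx · [h(3.5) + h(59/14) + h(69/14) + ...].
Sum ≈ 4.0714.

4.0714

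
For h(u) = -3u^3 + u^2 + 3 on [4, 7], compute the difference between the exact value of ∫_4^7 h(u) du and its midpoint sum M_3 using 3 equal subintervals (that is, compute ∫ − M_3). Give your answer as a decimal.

-12.125

Exact integral: ∫_4^7 h(u) du = -1506.75.
M_3 = -1494.625.
Error = -1506.75 − (-1494.625) = -12.125.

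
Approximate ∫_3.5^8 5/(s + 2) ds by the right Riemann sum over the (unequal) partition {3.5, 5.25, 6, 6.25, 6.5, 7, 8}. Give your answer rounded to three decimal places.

Subinterval widths: 1.75, 0.75, 0.25, 0.25, 0.5, 1.
Right endpoints: 5.25, 6, 6.25, 6.5, 7, 8.
f(5.25) = 20/29, f(6) = 0.625, f(6.25) = 20/33, f(6.5) = 10/17, f(7) = 5/9, f(8) = 0.5.
Sum = Σ Δs_i · f(s_i).
Sum ≈ 2.752.

2.752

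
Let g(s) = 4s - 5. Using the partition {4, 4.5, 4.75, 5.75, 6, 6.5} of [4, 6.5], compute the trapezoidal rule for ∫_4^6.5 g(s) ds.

40

Subinterval widths: 0.5, 0.25, 1, 0.25, 0.5.
g(4) = 11, g(4.5) = 13, g(4.75) = 14, g(5.75) = 18, g(6) = 19, g(6.5) = 21.
On each subinterval the trapezoid contributes (Δs_i/2)·[g(s_{i-1}) + g(s_i)].
Sum = 40.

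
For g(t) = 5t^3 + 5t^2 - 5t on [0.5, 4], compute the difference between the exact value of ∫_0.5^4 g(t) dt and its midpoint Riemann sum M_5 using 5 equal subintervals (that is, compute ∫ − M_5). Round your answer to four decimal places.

Exact integral: ∫_0.5^4 g(t) dt ≈ 387.005208.
M_5 = 381.4671875.
Error ≈ 387.005208 − 381.4671875 ≈ 5.5380.

5.5380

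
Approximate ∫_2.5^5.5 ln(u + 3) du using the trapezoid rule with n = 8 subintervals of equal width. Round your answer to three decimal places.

5.814

Δu = (5.5 − 2.5)/8 = 0.375.
f(2.5) ≈ 1.705, f(2.875) ≈ 1.771, f(3.25) ≈ 1.833, f(3.625) ≈ 1.891, f(4) ≈ 1.946, f(4.375) ≈ 1.998, f(4.75) ≈ 2.048, f(5.125) ≈ 2.095, f(5.5) ≈ 2.140.
T_8 = (Δu/2)·[f(u_0) + 2f(u_1) + ... + 2f(u_{7}) + f(u_8)].
Sum ≈ 5.814.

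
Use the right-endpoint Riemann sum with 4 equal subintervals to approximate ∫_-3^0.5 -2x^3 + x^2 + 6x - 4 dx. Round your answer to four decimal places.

-5.3184

Δx = (0.5 − (-3))/4 = 0.875.
Right endpoints: -2.125, -1.25, -0.375, 0.5.
f(-2.125) = 6.95703125, f(-1.25) = -6.03125, f(-0.375) = -6.00390625, f(0.5) = -1.
Sum = Δx · [f(-2.125) + f(-1.25) + f(-0.375) + f(0.5)].
Sum ≈ -5.3184.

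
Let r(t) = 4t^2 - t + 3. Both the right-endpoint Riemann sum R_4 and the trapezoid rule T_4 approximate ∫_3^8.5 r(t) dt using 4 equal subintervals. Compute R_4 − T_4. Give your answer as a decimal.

170.15625

R_4 = 944.796875.
T_4 = 774.640625.
R_4 − T_4 = 170.15625.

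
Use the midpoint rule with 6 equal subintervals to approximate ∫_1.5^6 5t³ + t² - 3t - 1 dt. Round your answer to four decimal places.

1617.3457

Δt = (6 − 1.5)/6 = 0.75.
Midpoints: 1.875, 2.625, 3.375, 4.125, 4.875, 5.625.
f(1.875) = 15283/512, f(2.625) = 45289/512, f(3.375) = 98551/512, f(4.125) = 181549/512, f(4.875) = 300763/512, f(5.625) = 462673/512.
Sum = Δt · [f(1.875) + f(2.625) + f(3.375) + ...].
Sum ≈ 1617.3457.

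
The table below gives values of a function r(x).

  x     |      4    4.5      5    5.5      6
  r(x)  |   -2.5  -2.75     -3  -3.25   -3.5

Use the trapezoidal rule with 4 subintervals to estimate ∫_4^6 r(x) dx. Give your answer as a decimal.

Δx = 0.5.
T_4 = (0.5/2)·[(-2.5) + 2·(-2.75) + 2·(-3) + 2·(-3.25) + (-3.5)] = -6.

-6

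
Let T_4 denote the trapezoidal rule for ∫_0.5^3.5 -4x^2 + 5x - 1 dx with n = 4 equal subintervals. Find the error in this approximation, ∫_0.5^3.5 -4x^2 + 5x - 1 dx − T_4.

1.125

Exact integral: ∫_0.5^3.5 f(x) dx = -30.
T_4 = -31.125.
Error = -30 − (-31.125) = 1.125.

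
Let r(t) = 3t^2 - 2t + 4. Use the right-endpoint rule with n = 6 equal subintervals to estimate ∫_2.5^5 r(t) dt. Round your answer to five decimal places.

Δt = (5 − 2.5)/6 = 5/12.
Right endpoints: 35/12, 10/3, 3.75, 25/6, 55/12, 5.
r(35/12) = 23.6875, r(10/3) = 92/3, r(3.75) = 38.6875, r(25/6) = 47.75, r(55/12) = 2777/48, r(5) = 69.
Sum = Δt · [r(35/12) + r(10/3) + r(3.75) + ...].
Sum ≈ 111.51910.

111.51910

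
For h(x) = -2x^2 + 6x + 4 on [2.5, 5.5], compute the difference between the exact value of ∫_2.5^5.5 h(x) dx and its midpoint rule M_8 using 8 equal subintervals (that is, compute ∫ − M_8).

Exact integral: ∫_2.5^5.5 h(x) dx = -16.5.
M_8 = -16.4296875.
Error = -16.5 − (-16.4296875) = -0.0703125.

-0.0703125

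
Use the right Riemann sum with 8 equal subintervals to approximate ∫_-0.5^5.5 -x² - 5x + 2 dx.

-141.5625

Δx = (5.5 − (-0.5))/8 = 0.75.
Right endpoints: 0.25, 1, 1.75, 2.5, 3.25, 4, 4.75, 5.5.
f(0.25) = 0.6875, f(1) = -4, f(1.75) = -9.8125, f(2.5) = -16.75, f(3.25) = -24.8125, f(4) = -34, f(4.75) = -44.3125, f(5.5) = -55.75.
Sum = Δx · [f(0.25) + f(1) + f(1.75) + ...].
Sum = -141.5625.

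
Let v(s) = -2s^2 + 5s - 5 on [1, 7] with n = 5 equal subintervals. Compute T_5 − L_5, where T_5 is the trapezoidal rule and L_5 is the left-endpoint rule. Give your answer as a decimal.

-39.6

T_5 = -140.88.
L_5 = -101.28.
T_5 − L_5 = -39.6.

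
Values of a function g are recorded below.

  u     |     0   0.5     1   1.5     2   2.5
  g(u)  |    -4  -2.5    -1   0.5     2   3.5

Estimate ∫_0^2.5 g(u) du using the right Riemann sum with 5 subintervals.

Δu = 0.5.
Sum = 0.5·[(-2.5) + (-1) + 0.5 + 2 + 3.5] = 1.25.

1.25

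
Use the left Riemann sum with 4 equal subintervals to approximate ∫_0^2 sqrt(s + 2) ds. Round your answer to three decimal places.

3.299

Δs = (2 − 0)/4 = 0.5.
Left endpoints: 0, 0.5, 1, 1.5.
f(0) ≈ 1.414, f(0.5) ≈ 1.581, f(1) ≈ 1.732, f(1.5) ≈ 1.871.
Sum = Δs · [f(0) + f(0.5) + f(1) + f(1.5)].
Sum ≈ 3.299.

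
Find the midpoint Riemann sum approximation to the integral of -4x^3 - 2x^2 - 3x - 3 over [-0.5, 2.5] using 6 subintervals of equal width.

Δx = (2.5 − (-0.5))/6 = 0.5.
Midpoints: -0.25, 0.25, 0.75, 1.25, 1.75, 2.25.
f(-0.25) = -2.3125, f(0.25) = -3.9375, f(0.75) = -8.0625, f(1.25) = -17.6875, f(1.75) = -35.8125, f(2.25) = -65.4375.
Sum = Δx · [f(-0.25) + f(0.25) + f(0.75) + ...].
Sum = -66.625.

-66.625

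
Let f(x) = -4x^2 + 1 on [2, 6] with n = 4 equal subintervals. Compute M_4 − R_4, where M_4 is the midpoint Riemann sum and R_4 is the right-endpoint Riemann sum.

68

M_4 = -272.
R_4 = -340.
M_4 − R_4 = 68.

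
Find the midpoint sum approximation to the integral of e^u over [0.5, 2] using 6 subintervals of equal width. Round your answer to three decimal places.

Δu = (2 − 0.5)/6 = 0.25.
Midpoints: 0.625, 0.875, 1.125, 1.375, 1.625, 1.875.
f(0.625) ≈ 1.868, f(0.875) ≈ 2.399, f(1.125) ≈ 3.080, f(1.375) ≈ 3.955, f(1.625) ≈ 5.078, f(1.875) ≈ 6.521.
Sum = Δu · [f(0.625) + f(0.875) + f(1.125) + ...].
Sum ≈ 5.725.

5.725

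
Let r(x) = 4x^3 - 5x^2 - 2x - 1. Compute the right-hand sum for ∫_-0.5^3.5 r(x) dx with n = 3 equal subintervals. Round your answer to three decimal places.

Δx = (3.5 − (-0.5))/3 = 4/3.
Right endpoints: 5/6, 13/6, 3.5.
r(5/6) = -413/108, r(13/6) = 1283/108, r(3.5) = 102.25.
Sum = Δx · [r(5/6) + r(13/6) + r(3.5)].
Sum ≈ 147.074.

147.074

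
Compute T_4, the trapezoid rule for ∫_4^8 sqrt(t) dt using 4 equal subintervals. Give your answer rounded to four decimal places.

9.7455

Δt = (8 − 4)/4 = 1.
f(4) ≈ 2.0000, f(5) ≈ 2.2361, f(6) ≈ 2.4495, f(7) ≈ 2.6458, f(8) ≈ 2.8284.
T_4 = (Δt/2)·[f(t_0) + 2f(t_1) + 2f(t_2) + 2f(t_3) + f(t_4)].
Sum ≈ 9.7455.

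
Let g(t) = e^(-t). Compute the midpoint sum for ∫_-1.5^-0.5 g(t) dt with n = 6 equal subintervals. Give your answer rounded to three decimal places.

2.830

Δt = (-0.5 − (-1.5))/6 = 1/6.
Midpoints: -17/12, -1.25, -13/12, -11/12, -0.75, -7/12.
g(-17/12) ≈ 4.123, g(-1.25) ≈ 3.490, g(-13/12) ≈ 2.955, g(-11/12) ≈ 2.501, g(-0.75) ≈ 2.117, g(-7/12) ≈ 1.792.
Sum = Δt · [g(-17/12) + g(-1.25) + g(-13/12) + ...].
Sum ≈ 2.830.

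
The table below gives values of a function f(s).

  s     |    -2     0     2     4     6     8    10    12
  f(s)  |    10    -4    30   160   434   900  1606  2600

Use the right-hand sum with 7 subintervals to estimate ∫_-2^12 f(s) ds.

Δs = 2.
Sum = 2·[(-4) + 30 + 160 + 434 + 900 + 1606 + 2600] = 11452.

11452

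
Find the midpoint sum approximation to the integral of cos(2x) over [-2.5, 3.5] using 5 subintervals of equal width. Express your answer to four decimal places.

Δx = (3.5 − (-2.5))/5 = 1.2.
Midpoints: -1.9, -0.7, 0.5, 1.7, 2.9.
f(-1.9) ≈ -0.7910, f(-0.7) ≈ 0.1700, f(0.5) ≈ 0.5403, f(1.7) ≈ -0.9668, f(2.9) ≈ 0.8855.
Sum = Δx · [f(-1.9) + f(-0.7) + f(0.5) + f(1.7) + f(2.9)].
Sum ≈ -0.1944.

-0.1944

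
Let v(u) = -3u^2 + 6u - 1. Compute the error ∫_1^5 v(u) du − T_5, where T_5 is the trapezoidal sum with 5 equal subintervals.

1.28

Exact integral: ∫_1^5 v(u) du = -56.
T_5 = -57.28.
Error = -56 − (-57.28) = 1.28.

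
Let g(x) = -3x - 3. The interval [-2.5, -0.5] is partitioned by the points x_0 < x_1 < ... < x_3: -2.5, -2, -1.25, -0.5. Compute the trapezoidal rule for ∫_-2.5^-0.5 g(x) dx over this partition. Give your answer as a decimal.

3

Subinterval widths: 0.5, 0.75, 0.75.
g(-2.5) = 4.5, g(-2) = 3, g(-1.25) = 0.75, g(-0.5) = -1.5.
On each subinterval the trapezoid contributes (Δx_i/2)·[g(x_{i-1}) + g(x_i)].
Sum = 3.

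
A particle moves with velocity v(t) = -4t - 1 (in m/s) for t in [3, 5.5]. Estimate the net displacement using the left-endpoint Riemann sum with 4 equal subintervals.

Δt = (5.5 − 3)/4 = 0.625.
Left endpoints: 3, 3.625, 4.25, 4.875.
v(3) = -13, v(3.625) = -15.5, v(4.25) = -18, v(4.875) = -20.5.
Sum = Δt · [v(3) + v(3.625) + v(4.25) + v(4.875)].
Sum = -41.875.

-41.875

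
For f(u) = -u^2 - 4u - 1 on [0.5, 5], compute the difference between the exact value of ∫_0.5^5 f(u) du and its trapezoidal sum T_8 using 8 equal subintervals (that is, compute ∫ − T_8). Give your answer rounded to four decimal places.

0.2373

Exact integral: ∫_0.5^5 f(u) du = -95.625.
T_8 ≈ -95.862305.
Error ≈ -95.625 − (-95.862305) ≈ 0.2373.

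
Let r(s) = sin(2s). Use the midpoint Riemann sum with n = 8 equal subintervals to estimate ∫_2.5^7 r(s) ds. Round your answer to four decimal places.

Δs = (7 − 2.5)/8 = 0.5625.
Midpoints: 2.78125, 3.34375, 3.90625, 4.46875, 5.03125, 5.59375, 6.15625, 6.71875.
r(2.78125) ≈ -0.6599, r(3.34375) ≈ 0.3934, r(3.90625) ≈ 0.9991, r(4.46875) ≈ 0.4682, r(5.03125) ≈ -0.5954, r(5.59375) ≈ -0.9816, r(6.15625) ≈ -0.2512, r(6.71875) ≈ 0.7651.
Sum = Δs · [r(2.78125) + r(3.34375) + r(3.90625) + ...].
Sum ≈ 0.0775.

0.0775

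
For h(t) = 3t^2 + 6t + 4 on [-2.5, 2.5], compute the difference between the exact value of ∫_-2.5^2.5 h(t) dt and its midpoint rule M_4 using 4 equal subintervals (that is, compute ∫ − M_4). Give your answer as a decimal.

1.953125

Exact integral: ∫_-2.5^2.5 h(t) dt = 51.25.
M_4 = 49.296875.
Error = 51.25 − 49.296875 = 1.953125.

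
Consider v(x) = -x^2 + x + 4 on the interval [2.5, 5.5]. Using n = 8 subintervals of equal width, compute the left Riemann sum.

Δx = (5.5 − 2.5)/8 = 0.375.
Left endpoints: 2.5, 2.875, 3.25, 3.625, 4, 4.375, 4.75, 5.125.
v(2.5) = 0.25, v(2.875) = -1.390625, v(3.25) = -3.3125, v(3.625) = -5.515625, v(4) = -8, v(4.375) = -10.765625, v(4.75) = -13.8125, v(5.125) = -17.140625.
Sum = Δx · [v(2.5) + v(2.875) + v(3.25) + ...].
Sum = -22.3828125.

-22.3828125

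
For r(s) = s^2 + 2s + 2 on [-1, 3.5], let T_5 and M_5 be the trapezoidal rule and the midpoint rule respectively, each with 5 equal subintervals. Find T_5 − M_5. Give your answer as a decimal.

0.91125

T_5 = 35.4825.
M_5 = 34.57125.
T_5 − M_5 = 0.91125.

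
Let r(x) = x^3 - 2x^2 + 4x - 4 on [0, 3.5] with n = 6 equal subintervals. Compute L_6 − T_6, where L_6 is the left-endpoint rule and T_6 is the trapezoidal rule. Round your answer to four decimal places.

-9.4427

L_6 ≈ 10.634693.
T_6 ≈ 20.077402.
L_6 − T_6 ≈ -9.4427.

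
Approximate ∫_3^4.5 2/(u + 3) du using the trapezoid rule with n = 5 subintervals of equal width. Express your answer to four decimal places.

0.4464

Δu = (4.5 − 3)/5 = 0.3.
f(3) = 1/3, f(3.3) = 20/63, f(3.6) = 10/33, f(3.9) = 20/69, f(4.2) = 5/18, f(4.5) = 4/15.
T_5 = (Δu/2)·[f(u_0) + 2f(u_1) + ... + 2f(u_{4}) + f(u_5)].
Sum ≈ 0.4464.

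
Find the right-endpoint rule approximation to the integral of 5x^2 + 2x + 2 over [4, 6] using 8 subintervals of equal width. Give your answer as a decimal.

Δx = (6 − 4)/8 = 0.25.
Right endpoints: 4.25, 4.5, 4.75, 5, 5.25, 5.5, 5.75, 6.
f(4.25) = 100.8125, f(4.5) = 112.25, f(4.75) = 124.3125, f(5) = 137, f(5.25) = 150.3125, f(5.5) = 164.25, f(5.75) = 178.8125, f(6) = 194.
Sum = Δx · [f(4.25) + f(4.5) + f(4.75) + ...].
Sum = 290.4375.

290.4375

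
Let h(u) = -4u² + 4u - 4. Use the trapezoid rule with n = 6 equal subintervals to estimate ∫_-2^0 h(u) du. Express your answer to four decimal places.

-26.8148

Δu = (0 − (-2))/6 = 1/3.
h(-2) = -28, h(-5/3) = -196/9, h(-4/3) = -148/9, h(-1) = -12, h(-2/3) = -76/9, h(-1/3) = -52/9, h(0) = -4.
T_6 = (Δu/2)·[h(u_0) + 2h(u_1) + ... + 2h(u_{5}) + h(u_6)].
Sum ≈ -26.8148.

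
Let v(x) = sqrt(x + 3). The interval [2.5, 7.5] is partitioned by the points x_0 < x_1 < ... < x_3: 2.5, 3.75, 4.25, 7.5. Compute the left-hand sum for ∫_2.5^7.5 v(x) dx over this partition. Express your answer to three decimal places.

Subinterval widths: 1.25, 0.5, 3.25.
Left endpoints: 2.5, 3.75, 4.25.
v(2.5) ≈ 2.345, v(3.75) ≈ 2.598, v(4.25) ≈ 2.693.
Sum = Σ Δx_i · v(x_i).
Sum ≈ 12.981.

12.981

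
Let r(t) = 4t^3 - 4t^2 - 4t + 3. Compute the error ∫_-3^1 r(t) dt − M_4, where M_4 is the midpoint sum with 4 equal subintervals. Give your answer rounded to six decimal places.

Exact integral: ∫_-3^1 r(t) dt ≈ -89.33333333.
M_4 = -84.
Error ≈ -89.33333333 − (-84) ≈ -5.333333.

-5.333333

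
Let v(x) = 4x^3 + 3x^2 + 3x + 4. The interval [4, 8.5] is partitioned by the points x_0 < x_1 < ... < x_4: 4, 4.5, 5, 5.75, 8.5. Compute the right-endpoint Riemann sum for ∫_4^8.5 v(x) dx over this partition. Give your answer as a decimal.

8611.59375

Subinterval widths: 0.5, 0.5, 0.75, 2.75.
Right endpoints: 4.5, 5, 5.75, 8.5.
v(4.5) = 442.75, v(5) = 594, v(5.75) = 880.875, v(8.5) = 2702.75.
Sum = Σ Δx_i · v(x_i).
Sum = 8611.59375.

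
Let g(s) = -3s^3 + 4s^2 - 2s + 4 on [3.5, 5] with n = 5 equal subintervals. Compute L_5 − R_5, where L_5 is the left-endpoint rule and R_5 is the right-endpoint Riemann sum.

59.5125

L_5 = -224.4675.
R_5 = -283.98.
L_5 − R_5 = 59.5125.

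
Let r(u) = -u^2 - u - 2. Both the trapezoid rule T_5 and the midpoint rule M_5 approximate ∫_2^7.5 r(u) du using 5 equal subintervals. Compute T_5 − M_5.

T_5 = -176.1925.
M_5 = -174.52875.
T_5 − M_5 = -1.66375.

-1.66375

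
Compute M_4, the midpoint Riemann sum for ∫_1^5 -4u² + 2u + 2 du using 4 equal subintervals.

-132

Δu = (5 − 1)/4 = 1.
Midpoints: 1.5, 2.5, 3.5, 4.5.
f(1.5) = -4, f(2.5) = -18, f(3.5) = -40, f(4.5) = -70.
Sum = Δu · [f(1.5) + f(2.5) + f(3.5) + f(4.5)].
Sum = -132.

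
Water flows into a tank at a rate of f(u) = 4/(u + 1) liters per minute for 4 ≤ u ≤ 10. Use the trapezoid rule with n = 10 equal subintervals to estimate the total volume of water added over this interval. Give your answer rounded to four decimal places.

3.1576

Δu = (10 − 4)/10 = 0.6.
f(4) = 0.8, f(4.6) = 5/7, f(5.2) = 20/31, f(5.8) = 10/17, f(6.4) = 20/37, f(7) = 0.5, f(7.6) = 20/43, f(8.2) = 10/23, f(8.8) = 20/49, f(9.4) = 5/13, f(10) = 4/11.
T_10 = (Δu/2)·[f(u_0) + 2f(u_1) + ... + 2f(u_{9}) + f(u_10)].
Sum ≈ 3.1576.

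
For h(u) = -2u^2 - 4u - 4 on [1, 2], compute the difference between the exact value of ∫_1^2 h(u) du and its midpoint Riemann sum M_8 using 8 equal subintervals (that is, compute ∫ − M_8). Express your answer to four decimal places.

-0.0026

Exact integral: ∫_1^2 h(u) du ≈ -14.666667.
M_8 = -14.6640625.
Error ≈ -14.666667 − (-14.6640625) ≈ -0.0026.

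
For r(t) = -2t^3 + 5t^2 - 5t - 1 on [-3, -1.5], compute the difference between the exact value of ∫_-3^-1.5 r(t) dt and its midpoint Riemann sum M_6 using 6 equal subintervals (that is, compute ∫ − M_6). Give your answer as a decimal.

0.14453125

Exact integral: ∫_-3^-1.5 r(t) dt = 92.71875.
M_6 = 92.57421875.
Error = 92.71875 − 92.57421875 = 0.14453125.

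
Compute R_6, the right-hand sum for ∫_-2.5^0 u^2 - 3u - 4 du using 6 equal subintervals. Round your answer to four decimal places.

Δu = (0 − (-2.5))/6 = 5/12.
Right endpoints: -25/12, -5/3, -1.25, -5/6, -5/12, 0.
f(-25/12) = 949/144, f(-5/3) = 34/9, f(-1.25) = 1.3125, f(-5/6) = -29/36, f(-5/12) = -371/144, f(0) = -4.
Sum = Δu · [f(-25/12) + f(-5/3) + f(-1.25) + ...].
Sum ≈ 1.7911.

1.7911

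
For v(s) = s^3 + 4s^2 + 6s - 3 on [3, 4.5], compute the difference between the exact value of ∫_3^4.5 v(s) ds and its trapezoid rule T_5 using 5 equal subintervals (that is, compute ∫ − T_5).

-0.343125

Exact integral: ∫_3^4.5 v(s) ds = 197.015625.
T_5 = 197.35875.
Error = 197.015625 − 197.35875 = -0.343125.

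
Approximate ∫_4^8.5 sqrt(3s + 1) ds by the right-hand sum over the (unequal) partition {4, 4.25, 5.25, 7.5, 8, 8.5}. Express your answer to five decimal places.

Subinterval widths: 0.25, 1, 2.25, 0.5, 0.5.
Right endpoints: 4.25, 5.25, 7.5, 8, 8.5.
f(4.25) ≈ 3.70810, f(5.25) ≈ 4.09268, f(7.5) ≈ 4.84768, f(8) ≈ 5.00000, f(8.5) ≈ 5.14782.
Sum = Σ Δs_i · f(s_i).
Sum ≈ 21.00089.

21.00089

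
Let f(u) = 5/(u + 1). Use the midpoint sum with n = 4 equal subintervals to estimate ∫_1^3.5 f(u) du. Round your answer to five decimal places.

4.03864

Δu = (3.5 − 1)/4 = 0.625.
Midpoints: 1.3125, 1.9375, 2.5625, 3.1875.
f(1.3125) = 80/37, f(1.9375) = 80/47, f(2.5625) = 80/57, f(3.1875) = 80/67.
Sum = Δu · [f(1.3125) + f(1.9375) + f(2.5625) + f(3.1875)].
Sum ≈ 4.03864.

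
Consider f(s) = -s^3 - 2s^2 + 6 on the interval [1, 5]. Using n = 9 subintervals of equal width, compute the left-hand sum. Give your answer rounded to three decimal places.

-177.893

Δs = (5 − 1)/9 = 4/9.
Left endpoints: 1, 13/9, 17/9, 7/3, 25/9, 29/9, 11/3, 37/9, 41/9.
f(1) = 3, f(13/9) = -865/729, f(17/9) = -5741/729, f(7/3) = -475/27, f(25/9) = -22501/729, f(29/9) = -35153/729, f(11/3) = -1895/27, f(37/9) = -70921/729, f(41/9) = -94805/729.
Sum = Δs · [f(1) + f(13/9) + f(17/9) + ...].
Sum ≈ -177.893.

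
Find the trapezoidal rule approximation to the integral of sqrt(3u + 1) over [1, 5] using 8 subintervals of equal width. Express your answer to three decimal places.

Δu = (5 − 1)/8 = 0.5.
f(1) ≈ 2.000, f(1.5) ≈ 2.345, f(2) ≈ 2.646, f(2.5) ≈ 2.915, f(3) ≈ 3.162, f(3.5) ≈ 3.391, f(4) ≈ 3.606, f(4.5) ≈ 3.808, f(5) ≈ 4.000.
T_8 = (Δu/2)·[f(u_0) + 2f(u_1) + ... + 2f(u_{7}) + f(u_8)].
Sum ≈ 12.437.

12.437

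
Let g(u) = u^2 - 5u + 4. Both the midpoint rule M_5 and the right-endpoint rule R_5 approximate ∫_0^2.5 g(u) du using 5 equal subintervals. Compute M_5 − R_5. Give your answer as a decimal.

M_5 = -0.46875.
R_5 = -1.875.
M_5 − R_5 = 1.40625.

1.40625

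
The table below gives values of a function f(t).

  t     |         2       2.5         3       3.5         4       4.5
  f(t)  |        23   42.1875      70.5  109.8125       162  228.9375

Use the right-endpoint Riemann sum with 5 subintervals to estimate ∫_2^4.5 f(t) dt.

306.71875

Δt = 0.5.
Sum = 0.5·[42.1875 + 70.5 + 109.8125 + 162 + 228.9375] = 306.71875.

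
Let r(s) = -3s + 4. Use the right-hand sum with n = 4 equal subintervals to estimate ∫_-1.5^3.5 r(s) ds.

Δs = (3.5 − (-1.5))/4 = 1.25.
Right endpoints: -0.25, 1, 2.25, 3.5.
r(-0.25) = 4.75, r(1) = 1, r(2.25) = -2.75, r(3.5) = -6.5.
Sum = Δs · [r(-0.25) + r(1) + r(2.25) + r(3.5)].
Sum = -4.375.

-4.375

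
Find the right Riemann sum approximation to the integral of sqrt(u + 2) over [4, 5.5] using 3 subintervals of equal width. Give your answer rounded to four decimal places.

3.9669

Δu = (5.5 − 4)/3 = 0.5.
Right endpoints: 4.5, 5, 5.5.
f(4.5) ≈ 2.5495, f(5) ≈ 2.6458, f(5.5) ≈ 2.7386.
Sum = Δu · [f(4.5) + f(5) + f(5.5)].
Sum ≈ 3.9669.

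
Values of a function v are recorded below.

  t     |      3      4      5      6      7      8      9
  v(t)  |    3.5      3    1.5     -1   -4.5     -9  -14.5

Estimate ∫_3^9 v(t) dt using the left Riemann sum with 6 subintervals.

-6.5

Δt = 1.
Sum = 1·[3.5 + 3 + 1.5 + (-1) + (-4.5) + (-9)] = -6.5.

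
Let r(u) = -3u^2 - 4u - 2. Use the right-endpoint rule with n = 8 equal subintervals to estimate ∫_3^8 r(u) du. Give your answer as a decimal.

Δu = (8 − 3)/8 = 0.625.
Right endpoints: 3.625, 4.25, 4.875, 5.5, 6.125, 6.75, 7.375, 8.
r(3.625) = -55.921875, r(4.25) = -73.1875, r(4.875) = -92.796875, r(5.5) = -114.75, r(6.125) = -139.046875, r(6.75) = -165.6875, r(7.375) = -194.671875, r(8) = -226.
Sum = Δu · [r(3.625) + r(4.25) + r(4.875) + ...].
Sum = -663.7890625.

-663.7890625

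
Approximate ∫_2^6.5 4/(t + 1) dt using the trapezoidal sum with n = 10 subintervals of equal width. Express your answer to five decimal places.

Δt = (6.5 − 2)/10 = 0.45.
f(2) = 4/3, f(2.45) = 80/69, f(2.9) = 40/39, f(3.35) = 80/87, f(3.8) = 5/6, f(4.25) = 16/21, f(4.7) = 40/57, f(5.15) = 80/123, f(5.6) = 20/33, f(6.05) = 80/141, f(6.5) = 8/15.
T_10 = (Δt/2)·[f(t_0) + 2f(t_1) + ... + 2f(t_{9}) + f(t_10)].
Sum ≈ 3.67145.

3.67145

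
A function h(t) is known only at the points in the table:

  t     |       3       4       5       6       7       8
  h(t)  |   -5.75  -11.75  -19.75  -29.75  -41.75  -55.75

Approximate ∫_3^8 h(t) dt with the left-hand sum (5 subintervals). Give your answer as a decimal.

-108.75

Δt = 1.
Sum = 1·[(-5.75) + (-11.75) + (-19.75) + (-29.75) + (-41.75)] = -108.75.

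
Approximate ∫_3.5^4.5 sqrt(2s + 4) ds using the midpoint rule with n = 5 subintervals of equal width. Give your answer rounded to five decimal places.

3.46314

Δs = (4.5 − 3.5)/5 = 0.2.
Midpoints: 3.6, 3.8, 4, 4.2, 4.4.
f(3.6) ≈ 3.34664, f(3.8) ≈ 3.40588, f(4) ≈ 3.46410, f(4.2) ≈ 3.52136, f(4.4) ≈ 3.57771.
Sum = Δs · [f(3.6) + f(3.8) + f(4) + f(4.2) + f(4.4)].
Sum ≈ 3.46314.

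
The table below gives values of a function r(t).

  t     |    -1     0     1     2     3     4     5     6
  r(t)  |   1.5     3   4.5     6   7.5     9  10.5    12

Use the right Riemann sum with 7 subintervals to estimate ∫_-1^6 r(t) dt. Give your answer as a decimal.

Δt = 1.
Sum = 1·[3 + 4.5 + 6 + 7.5 + 9 + 10.5 + 12] = 52.5.

52.5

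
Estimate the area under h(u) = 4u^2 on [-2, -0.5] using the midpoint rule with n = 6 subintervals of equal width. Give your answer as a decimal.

10.46875

Δu = (-0.5 − (-2))/6 = 0.25.
Midpoints: -1.875, -1.625, -1.375, -1.125, -0.875, -0.625.
h(-1.875) = 14.0625, h(-1.625) = 10.5625, h(-1.375) = 7.5625, h(-1.125) = 5.0625, h(-0.875) = 3.0625, h(-0.625) = 1.5625.
Sum = Δu · [h(-1.875) + h(-1.625) + h(-1.375) + ...].
Sum = 10.46875.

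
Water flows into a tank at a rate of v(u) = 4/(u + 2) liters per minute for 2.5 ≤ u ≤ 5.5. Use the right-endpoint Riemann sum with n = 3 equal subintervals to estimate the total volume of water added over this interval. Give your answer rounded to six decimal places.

1.875991

Δu = (5.5 − 2.5)/3 = 1.
Right endpoints: 3.5, 4.5, 5.5.
v(3.5) = 8/11, v(4.5) = 8/13, v(5.5) = 8/15.
Sum = Δu · [v(3.5) + v(4.5) + v(5.5)].
Sum ≈ 1.875991.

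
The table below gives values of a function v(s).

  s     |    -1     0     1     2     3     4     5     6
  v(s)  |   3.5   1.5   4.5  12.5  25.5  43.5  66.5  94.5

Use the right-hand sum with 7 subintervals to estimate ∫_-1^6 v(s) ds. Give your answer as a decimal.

Δs = 1.
Sum = 1·[1.5 + 4.5 + 12.5 + 25.5 + 43.5 + 66.5 + 94.5] = 248.5.

248.5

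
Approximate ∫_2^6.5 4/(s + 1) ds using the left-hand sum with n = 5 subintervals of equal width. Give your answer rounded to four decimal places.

Δs = (6.5 − 2)/5 = 0.9.
Left endpoints: 2, 2.9, 3.8, 4.7, 5.6.
f(2) = 4/3, f(2.9) = 40/39, f(3.8) = 5/6, f(4.7) = 40/57, f(5.6) = 20/33.
Sum = Δs · [f(2) + f(2.9) + f(3.8) + f(4.7) + f(5.6)].
Sum ≈ 4.0501.

4.0501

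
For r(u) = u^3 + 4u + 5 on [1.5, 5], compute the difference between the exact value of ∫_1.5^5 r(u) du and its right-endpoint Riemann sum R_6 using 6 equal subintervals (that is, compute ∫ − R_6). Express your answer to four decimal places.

Exact integral: ∫_1.5^5 r(u) du = 217.984375.
R_6 ≈ 259.476997.
Error ≈ 217.984375 − 259.476997 ≈ -41.4926.

-41.4926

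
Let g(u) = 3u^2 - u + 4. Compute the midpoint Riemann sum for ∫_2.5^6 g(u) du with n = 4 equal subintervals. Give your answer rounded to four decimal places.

Δu = (6 − 2.5)/4 = 0.875.
Midpoints: 2.9375, 3.8125, 4.6875, 5.5625.
g(2.9375) = 26.94921875, g(3.8125) = 43.79296875, g(4.6875) = 65.23046875, g(5.5625) = 91.26171875.
Sum = Δu · [g(2.9375) + g(3.8125) + g(4.6875) + g(5.5625)].
Sum ≈ 198.8301.

198.8301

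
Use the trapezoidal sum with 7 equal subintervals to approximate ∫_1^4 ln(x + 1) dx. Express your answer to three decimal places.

3.656

Δx = (4 − 1)/7 = 3/7.
f(1) ≈ 0.693, f(10/7) ≈ 0.887, f(13/7) ≈ 1.050, f(16/7) ≈ 1.190, f(19/7) ≈ 1.312, f(22/7) ≈ 1.421, f(25/7) ≈ 1.520, f(4) ≈ 1.609.
T_7 = (Δx/2)·[f(x_0) + 2f(x_1) + ... + 2f(x_{6}) + f(x_7)].
Sum ≈ 3.656.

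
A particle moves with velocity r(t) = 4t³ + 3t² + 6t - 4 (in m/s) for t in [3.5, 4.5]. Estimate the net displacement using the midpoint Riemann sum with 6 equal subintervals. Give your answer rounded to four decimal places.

328.1319

Δt = (4.5 − 3.5)/6 = 1/6.
Midpoints: 43/12, 3.75, 47/12, 49/12, 4.25, 53/12.
r(43/12) = 25927/108, r(3.75) = 271.625, r(47/12) = 8258/27, r(49/12) = 74057/216, r(4.25) = 382.75, r(53/12) = 91939/216.
Sum = Δt · [r(43/12) + r(3.75) + r(47/12) + ...].
Sum ≈ 328.1319.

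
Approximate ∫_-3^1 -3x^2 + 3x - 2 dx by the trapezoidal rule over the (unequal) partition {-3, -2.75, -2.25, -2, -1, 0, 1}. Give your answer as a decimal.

-49.578125

Subinterval widths: 0.25, 0.5, 0.25, 1, 1, 1.
f(-3) = -38, f(-2.75) = -32.9375, f(-2.25) = -23.9375, f(-2) = -20, f(-1) = -8, f(0) = -2, f(1) = -2.
On each subinterval the trapezoid contributes (Δx_i/2)·[f(x_{i-1}) + f(x_i)].
Sum = -49.578125.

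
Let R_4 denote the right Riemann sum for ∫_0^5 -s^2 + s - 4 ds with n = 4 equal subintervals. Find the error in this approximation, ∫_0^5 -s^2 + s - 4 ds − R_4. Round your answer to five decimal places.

Exact integral: ∫_0^5 f(s) ds ≈ -49.1666667.
R_4 = -62.96875.
Error ≈ -49.1666667 − (-62.96875) ≈ 13.80208.

13.80208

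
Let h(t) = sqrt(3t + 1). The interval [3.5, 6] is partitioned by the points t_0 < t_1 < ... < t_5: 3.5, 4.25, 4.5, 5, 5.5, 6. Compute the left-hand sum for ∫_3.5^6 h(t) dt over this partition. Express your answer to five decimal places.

Subinterval widths: 0.75, 0.25, 0.5, 0.5, 0.5.
Left endpoints: 3.5, 4.25, 4.5, 5, 5.5.
h(3.5) ≈ 3.39116, h(4.25) ≈ 3.70810, h(4.5) ≈ 3.80789, h(5) ≈ 4.00000, h(5.5) ≈ 4.18330.
Sum = Σ Δt_i · h(t_i).
Sum ≈ 9.46599.

9.46599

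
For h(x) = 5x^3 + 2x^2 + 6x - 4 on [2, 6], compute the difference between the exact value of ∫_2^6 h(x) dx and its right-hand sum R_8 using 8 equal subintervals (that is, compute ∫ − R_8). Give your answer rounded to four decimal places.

-292.3333

Exact integral: ∫_2^6 h(x) dx ≈ 1818.666667.
R_8 = 2111.
Error ≈ 1818.666667 − 2111 ≈ -292.3333.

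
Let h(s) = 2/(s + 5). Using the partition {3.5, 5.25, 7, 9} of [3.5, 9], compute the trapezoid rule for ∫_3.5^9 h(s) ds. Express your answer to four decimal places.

Subinterval widths: 1.75, 1.75, 2.
h(3.5) = 4/17, h(5.25) = 8/41, h(7) = 1/6, h(9) = 1/7.
On each subinterval the trapezoid contributes (Δs_i/2)·[h(s_{i-1}) + h(s_i)].
Sum ≈ 1.0027.

1.0027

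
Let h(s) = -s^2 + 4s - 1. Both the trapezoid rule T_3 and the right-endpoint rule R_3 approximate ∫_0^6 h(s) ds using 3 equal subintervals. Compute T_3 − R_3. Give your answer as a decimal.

12

T_3 = -10.
R_3 = -22.
T_3 − R_3 = 12.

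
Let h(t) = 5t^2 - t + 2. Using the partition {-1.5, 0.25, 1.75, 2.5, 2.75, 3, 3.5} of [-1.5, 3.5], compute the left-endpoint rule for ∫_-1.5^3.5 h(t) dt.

79.53125

Subinterval widths: 1.75, 1.5, 0.75, 0.25, 0.25, 0.5.
Left endpoints: -1.5, 0.25, 1.75, 2.5, 2.75, 3.
h(-1.5) = 14.75, h(0.25) = 2.0625, h(1.75) = 15.5625, h(2.5) = 30.75, h(2.75) = 37.0625, h(3) = 44.
Sum = Σ Δt_i · h(t_i).
Sum = 79.53125.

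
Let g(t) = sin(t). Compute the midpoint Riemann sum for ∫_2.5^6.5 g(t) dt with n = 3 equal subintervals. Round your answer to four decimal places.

Δt = (6.5 − 2.5)/3 = 4/3.
Midpoints: 19/6, 4.5, 35/6.
g(19/6) ≈ -0.0251, g(4.5) ≈ -0.9775, g(35/6) ≈ -0.4348.
Sum = Δt · [g(19/6) + g(4.5) + g(35/6)].
Sum ≈ -1.9166.

-1.9166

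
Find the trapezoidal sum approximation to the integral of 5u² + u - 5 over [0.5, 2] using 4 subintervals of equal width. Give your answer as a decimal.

Δu = (2 − 0.5)/4 = 0.375.
f(0.5) = -3.25, f(0.875) = -0.296875, f(1.25) = 4.0625, f(1.625) = 9.828125, f(2) = 17.
T_4 = (Δu/2)·[f(u_0) + 2f(u_1) + 2f(u_2) + 2f(u_3) + f(u_4)].
Sum = 7.67578125.

7.67578125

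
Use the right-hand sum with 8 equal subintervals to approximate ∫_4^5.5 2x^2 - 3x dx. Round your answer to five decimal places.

49.14258

Δx = (5.5 − 4)/8 = 0.1875.
Right endpoints: 4.1875, 4.375, 4.5625, 4.75, 4.9375, 5.125, 5.3125, 5.5.
f(4.1875) = 22.5078125, f(4.375) = 25.15625, f(4.5625) = 27.9453125, f(4.75) = 30.875, f(4.9375) = 33.9453125, f(5.125) = 37.15625, f(5.3125) = 40.5078125, f(5.5) = 44.
Sum = Δx · [f(4.1875) + f(4.375) + f(4.5625) + ...].
Sum ≈ 49.14258.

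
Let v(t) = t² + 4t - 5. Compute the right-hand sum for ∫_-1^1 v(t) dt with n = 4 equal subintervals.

Δt = (1 − (-1))/4 = 0.5.
Right endpoints: -0.5, 0, 0.5, 1.
v(-0.5) = -6.75, v(0) = -5, v(0.5) = -2.75, v(1) = 0.
Sum = Δt · [v(-0.5) + v(0) + v(0.5) + v(1)].
Sum = -7.25.

-7.25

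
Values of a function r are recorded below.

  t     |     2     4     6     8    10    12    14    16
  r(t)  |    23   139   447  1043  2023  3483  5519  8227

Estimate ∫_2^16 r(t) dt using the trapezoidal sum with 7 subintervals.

33558

Δt = 2.
T_7 = (2/2)·[23 + 2·139 + 2·447 + 2·1043 + 2·2023 + 2·3483 + 2·5519 + 8227] = 33558.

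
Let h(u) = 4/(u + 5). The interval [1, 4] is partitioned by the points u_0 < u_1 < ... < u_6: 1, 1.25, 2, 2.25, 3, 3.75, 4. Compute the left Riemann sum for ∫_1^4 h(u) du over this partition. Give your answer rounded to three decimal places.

1.693

Subinterval widths: 0.25, 0.75, 0.25, 0.75, 0.75, 0.25.
Left endpoints: 1, 1.25, 2, 2.25, 3, 3.75.
h(1) = 2/3, h(1.25) = 0.64, h(2) = 4/7, h(2.25) = 16/29, h(3) = 0.5, h(3.75) = 16/35.
Sum = Σ Δu_i · h(u_i).
Sum ≈ 1.693.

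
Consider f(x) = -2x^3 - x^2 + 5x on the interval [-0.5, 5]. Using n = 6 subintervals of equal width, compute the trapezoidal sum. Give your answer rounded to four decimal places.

-303.4708

Δx = (5 − (-0.5))/6 = 11/12.
f(-0.5) = -2.5, f(5/12) = 1525/864, f(4/3) = 4/27, f(2.25) = -16.59375, f(19/6) = -1558/27, f(49/12) = -114415/864, f(5) = -250.
T_6 = (Δx/2)·[f(x_0) + 2f(x_1) + ... + 2f(x_{5}) + f(x_6)].
Sum ≈ -303.4708.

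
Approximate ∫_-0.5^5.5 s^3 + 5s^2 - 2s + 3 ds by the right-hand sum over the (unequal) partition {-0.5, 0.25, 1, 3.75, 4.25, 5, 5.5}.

Subinterval widths: 0.75, 0.75, 2.75, 0.5, 0.75, 0.5.
Right endpoints: 0.25, 1, 3.75, 4.25, 5, 5.5.
f(0.25) = 2.828125, f(1) = 7, f(3.75) = 118.546875, f(4.25) = 161.578125, f(5) = 243, f(5.5) = 309.625.
Sum = Σ Δs_i · f(s_i).
Sum = 751.2265625.

751.2265625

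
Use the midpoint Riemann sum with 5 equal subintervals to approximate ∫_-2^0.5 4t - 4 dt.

-17.5

Δt = (0.5 − (-2))/5 = 0.5.
Midpoints: -1.75, -1.25, -0.75, -0.25, 0.25.
f(-1.75) = -11, f(-1.25) = -9, f(-0.75) = -7, f(-0.25) = -5, f(0.25) = -3.
Sum = Δt · [f(-1.75) + f(-1.25) + f(-0.75) + f(-0.25) + f(0.25)].
Sum = -17.5.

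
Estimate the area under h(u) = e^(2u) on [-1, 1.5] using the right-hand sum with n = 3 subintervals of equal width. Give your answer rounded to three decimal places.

20.496

Δu = (1.5 − (-1))/3 = 5/6.
Right endpoints: -1/6, 2/3, 1.5.
h(-1/6) ≈ 0.717, h(2/3) ≈ 3.794, h(1.5) ≈ 20.086.
Sum = Δu · [h(-1/6) + h(2/3) + h(1.5)].
Sum ≈ 20.496.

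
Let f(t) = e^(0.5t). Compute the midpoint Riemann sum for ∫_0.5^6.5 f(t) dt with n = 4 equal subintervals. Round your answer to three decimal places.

47.882

Δt = (6.5 − 0.5)/4 = 1.5.
Midpoints: 1.25, 2.75, 4.25, 5.75.
f(1.25) ≈ 1.868, f(2.75) ≈ 3.955, f(4.25) ≈ 8.373, f(5.75) ≈ 17.725.
Sum = Δt · [f(1.25) + f(2.75) + f(4.25) + f(5.75)].
Sum ≈ 47.882.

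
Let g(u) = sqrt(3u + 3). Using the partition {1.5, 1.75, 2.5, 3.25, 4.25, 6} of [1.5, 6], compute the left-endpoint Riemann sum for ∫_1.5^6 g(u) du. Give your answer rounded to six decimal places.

Subinterval widths: 0.25, 0.75, 0.75, 1, 1.75.
Left endpoints: 1.5, 1.75, 2.5, 3.25, 4.25.
g(1.5) ≈ 2.738613, g(1.75) ≈ 2.872281, g(2.5) ≈ 3.240370, g(3.25) ≈ 3.570714, g(4.25) ≈ 3.968627.
Sum = Σ Δu_i · g(u_i).
Sum ≈ 15.784953.

15.784953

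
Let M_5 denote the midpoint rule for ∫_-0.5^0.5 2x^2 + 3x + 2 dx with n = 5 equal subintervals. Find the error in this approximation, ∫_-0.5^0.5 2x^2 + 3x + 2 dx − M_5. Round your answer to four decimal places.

Exact integral: ∫_-0.5^0.5 f(x) dx ≈ 2.166667.
M_5 = 2.16.
Error ≈ 2.166667 − 2.16 ≈ 0.0067.

0.0067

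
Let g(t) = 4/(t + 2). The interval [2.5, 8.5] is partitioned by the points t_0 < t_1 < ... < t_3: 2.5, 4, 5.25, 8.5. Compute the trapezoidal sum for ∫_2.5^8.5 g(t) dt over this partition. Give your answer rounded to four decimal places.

Subinterval widths: 1.5, 1.25, 3.25.
g(2.5) = 8/9, g(4) = 2/3, g(5.25) = 16/29, g(8.5) = 8/21.
On each subinterval the trapezoid contributes (Δt_i/2)·[g(t_{i-1}) + g(t_i)].
Sum ≈ 3.4438.

3.4438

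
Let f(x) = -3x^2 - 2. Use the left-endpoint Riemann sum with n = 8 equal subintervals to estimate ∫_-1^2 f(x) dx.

-13.5234375

Δx = (2 − (-1))/8 = 0.375.
Left endpoints: -1, -0.625, -0.25, 0.125, 0.5, 0.875, 1.25, 1.625.
f(-1) = -5, f(-0.625) = -3.171875, f(-0.25) = -2.1875, f(0.125) = -2.046875, f(0.5) = -2.75, f(0.875) = -4.296875, f(1.25) = -6.6875, f(1.625) = -9.921875.
Sum = Δx · [f(-1) + f(-0.625) + f(-0.25) + ...].
Sum = -13.5234375.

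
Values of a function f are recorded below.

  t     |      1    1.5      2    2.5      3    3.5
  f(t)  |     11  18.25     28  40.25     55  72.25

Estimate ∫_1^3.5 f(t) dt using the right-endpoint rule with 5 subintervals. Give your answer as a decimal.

Δt = 0.5.
Sum = 0.5·[18.25 + 28 + 40.25 + 55 + 72.25] = 106.875.

106.875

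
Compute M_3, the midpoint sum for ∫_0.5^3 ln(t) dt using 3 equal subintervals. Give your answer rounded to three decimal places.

1.185

Δt = (3 − 0.5)/3 = 5/6.
Midpoints: 11/12, 1.75, 31/12.
f(11/12) ≈ -0.087, f(1.75) ≈ 0.560, f(31/12) ≈ 0.949.
Sum = Δt · [f(11/12) + f(1.75) + f(31/12)].
Sum ≈ 1.185.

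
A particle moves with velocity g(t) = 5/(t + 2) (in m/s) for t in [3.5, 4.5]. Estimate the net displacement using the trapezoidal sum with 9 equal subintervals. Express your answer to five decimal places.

0.83532

Δt = (4.5 − 3.5)/9 = 1/9.
g(3.5) = 10/11, g(65/18) = 90/101, g(67/18) = 90/103, g(23/6) = 6/7, g(71/18) = 90/107, g(73/18) = 90/109, g(25/6) = 30/37, g(77/18) = 90/113, g(79/18) = 18/23, g(4.5) = 10/13.
T_9 = (Δt/2)·[g(t_0) + 2g(t_1) + ... + 2g(t_{8}) + g(t_9)].
Sum ≈ 0.83532.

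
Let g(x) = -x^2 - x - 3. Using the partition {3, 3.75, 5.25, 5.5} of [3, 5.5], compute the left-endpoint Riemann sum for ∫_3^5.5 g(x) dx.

Subinterval widths: 0.75, 1.5, 0.25.
Left endpoints: 3, 3.75, 5.25.
g(3) = -15, g(3.75) = -20.8125, g(5.25) = -35.8125.
Sum = Σ Δx_i · g(x_i).
Sum = -51.421875.

-51.421875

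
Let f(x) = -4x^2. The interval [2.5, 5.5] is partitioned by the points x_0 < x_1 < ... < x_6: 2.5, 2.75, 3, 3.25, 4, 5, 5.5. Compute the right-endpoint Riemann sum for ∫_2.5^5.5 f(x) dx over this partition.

-235.625

Subinterval widths: 0.25, 0.25, 0.25, 0.75, 1, 0.5.
Right endpoints: 2.75, 3, 3.25, 4, 5, 5.5.
f(2.75) = -30.25, f(3) = -36, f(3.25) = -42.25, f(4) = -64, f(5) = -100, f(5.5) = -121.
Sum = Σ Δx_i · f(x_i).
Sum = -235.625.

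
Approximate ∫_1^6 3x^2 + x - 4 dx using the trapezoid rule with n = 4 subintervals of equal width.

216.40625

Δx = (6 − 1)/4 = 1.25.
f(1) = 0, f(2.25) = 13.4375, f(3.5) = 36.25, f(4.75) = 68.4375, f(6) = 110.
T_4 = (Δx/2)·[f(x_0) + 2f(x_1) + 2f(x_2) + 2f(x_3) + f(x_4)].
Sum = 216.40625.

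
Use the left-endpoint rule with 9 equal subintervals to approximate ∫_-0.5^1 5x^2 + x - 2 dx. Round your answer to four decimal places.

-1.1528

Δx = (1 − (-0.5))/9 = 1/6.
Left endpoints: -0.5, -1/3, -1/6, 0, 1/6, 1/3, 0.5, 2/3, 5/6.
f(-0.5) = -1.25, f(-1/3) = -16/9, f(-1/6) = -73/36, f(0) = -2, f(1/6) = -61/36, f(1/3) = -10/9, f(0.5) = -0.25, f(2/3) = 8/9, f(5/6) = 83/36.
Sum = Δx · [f(-0.5) + f(-1/3) + f(-1/6) + ...].
Sum ≈ -1.1528.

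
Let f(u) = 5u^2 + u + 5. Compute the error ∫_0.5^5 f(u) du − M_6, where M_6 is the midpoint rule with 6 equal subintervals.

Exact integral: ∫_0.5^5 f(u) du = 243.
M_6 = 241.9453125.
Error = 243 − 241.9453125 = 1.0546875.

1.0546875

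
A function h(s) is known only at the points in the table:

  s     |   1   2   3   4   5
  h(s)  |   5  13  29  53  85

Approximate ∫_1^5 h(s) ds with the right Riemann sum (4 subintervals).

180

Δs = 1.
Sum = 1·[13 + 29 + 53 + 85] = 180.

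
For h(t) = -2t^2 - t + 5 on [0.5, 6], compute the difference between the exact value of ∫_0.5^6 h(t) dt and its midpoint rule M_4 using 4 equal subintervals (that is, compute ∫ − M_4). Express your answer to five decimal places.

-1.73307

Exact integral: ∫_0.5^6 h(t) dt ≈ -134.2916667.
M_4 = -132.55859375.
Error ≈ -134.2916667 − (-132.55859375) ≈ -1.73307.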